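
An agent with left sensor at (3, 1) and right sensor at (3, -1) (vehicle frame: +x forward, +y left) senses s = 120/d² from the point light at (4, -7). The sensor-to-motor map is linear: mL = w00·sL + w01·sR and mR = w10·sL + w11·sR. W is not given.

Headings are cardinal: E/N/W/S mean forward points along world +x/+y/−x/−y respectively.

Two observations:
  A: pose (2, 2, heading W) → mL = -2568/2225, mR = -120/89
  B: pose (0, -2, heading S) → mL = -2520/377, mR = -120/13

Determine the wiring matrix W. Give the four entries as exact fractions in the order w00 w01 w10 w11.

-1/2 -1/2 -1 0

obs A: pose=(2,2,W) → sL=120/89, sR=24/25, mL=-2568/2225, mR=-120/89
obs B: pose=(0,-2,S) → sL=120/13, sR=120/29, mL=-2520/377, mR=-120/13
sensor matrix S = [[120/89, 24/25], [120/13, 120/29]]; det S = -550656/167765
solve [mL_A; mL_B] = S·[w00; w01] and [mR_A; mR_B] = S·[w10; w11]:
  w00 = -1/2, w01 = -1/2, w10 = -1, w11 = 0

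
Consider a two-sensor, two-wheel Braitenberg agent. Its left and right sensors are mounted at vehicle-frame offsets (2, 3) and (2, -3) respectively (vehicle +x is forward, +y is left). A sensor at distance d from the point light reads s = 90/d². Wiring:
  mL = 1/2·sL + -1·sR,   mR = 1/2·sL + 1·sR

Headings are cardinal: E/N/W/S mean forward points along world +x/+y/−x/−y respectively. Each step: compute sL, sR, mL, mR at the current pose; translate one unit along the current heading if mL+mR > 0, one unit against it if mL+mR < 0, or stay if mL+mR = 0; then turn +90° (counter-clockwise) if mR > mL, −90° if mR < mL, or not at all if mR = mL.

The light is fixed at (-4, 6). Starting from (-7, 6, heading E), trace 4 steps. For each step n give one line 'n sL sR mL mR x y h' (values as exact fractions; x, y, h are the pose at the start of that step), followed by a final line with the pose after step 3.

0 9 9 -9/2 27/2 -7 6 E
1 90/29 18 -477/29 567/29 -6 6 N
2 9/2 45/16 -9/16 81/16 -6 7 W
3 90 90/37 1575/37 1755/37 -7 7 S
final -7 6 E

n=0: pose=(-7,6,E); sL=9, sR=9; mL=-9/2, mR=27/2; mL+mR=9 → advance +1; mR−mL=18 → turn +1·90°
n=1: pose=(-6,6,N); sL=90/29, sR=18; mL=-477/29, mR=567/29; mL+mR=90/29 → advance +1; mR−mL=36 → turn +1·90°
n=2: pose=(-6,7,W); sL=9/2, sR=45/16; mL=-9/16, mR=81/16; mL+mR=9/2 → advance +1; mR−mL=45/8 → turn +1·90°
n=3: pose=(-7,7,S); sL=90, sR=90/37; mL=1575/37, mR=1755/37; mL+mR=90 → advance +1; mR−mL=180/37 → turn +1·90°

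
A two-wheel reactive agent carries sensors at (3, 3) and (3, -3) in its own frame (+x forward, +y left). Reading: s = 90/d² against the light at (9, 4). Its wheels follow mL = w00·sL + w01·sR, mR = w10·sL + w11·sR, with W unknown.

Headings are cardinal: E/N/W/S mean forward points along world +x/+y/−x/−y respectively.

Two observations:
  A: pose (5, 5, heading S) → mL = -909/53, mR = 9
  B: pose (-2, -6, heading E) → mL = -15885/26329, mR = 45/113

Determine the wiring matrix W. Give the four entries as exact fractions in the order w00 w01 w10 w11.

obs A: pose=(5,5,S) → sL=18, sR=90/53, mL=-909/53, mR=9
obs B: pose=(-2,-6,E) → sL=90/113, sR=90/233, mL=-15885/26329, mR=45/113
sensor matrix S = [[18, 90/53], [90/113, 90/233]]; det S = 7814880/1395437
solve [mL_A; mL_B] = S·[w00; w01] and [mR_A; mR_B] = S·[w10; w11]:
  w00 = -1, w01 = 1/2, w10 = 1/2, w11 = 0

-1 1/2 1/2 0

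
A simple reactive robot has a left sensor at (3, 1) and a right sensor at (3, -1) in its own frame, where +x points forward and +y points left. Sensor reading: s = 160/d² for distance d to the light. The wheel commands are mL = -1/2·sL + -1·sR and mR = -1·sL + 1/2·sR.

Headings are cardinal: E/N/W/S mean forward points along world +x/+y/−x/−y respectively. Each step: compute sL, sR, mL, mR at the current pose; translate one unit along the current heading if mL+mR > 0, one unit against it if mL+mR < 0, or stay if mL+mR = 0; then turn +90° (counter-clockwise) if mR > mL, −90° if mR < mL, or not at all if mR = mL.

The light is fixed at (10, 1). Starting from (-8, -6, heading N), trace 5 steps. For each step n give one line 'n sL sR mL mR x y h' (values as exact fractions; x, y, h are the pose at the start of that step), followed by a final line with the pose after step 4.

n=0: pose=(-8,-6,N); sL=160/377, sR=32/61; mL=-16944/22997, mR=-3728/22997; mL+mR=-20672/22997 → advance -1; mR−mL=13216/22997 → turn +1·90°
n=1: pose=(-8,-7,W); sL=80/261, sR=16/49; mL=-6136/12789, mR=-1832/12789; mL+mR=-2656/4263 → advance -1; mR−mL=4304/12789 → turn +1·90°
n=2: pose=(-7,-7,S); sL=160/377, sR=32/89; mL=-19184/33553, mR=-8208/33553; mL+mR=-27392/33553 → advance -1; mR−mL=10976/33553 → turn +1·90°
n=3: pose=(-7,-6,E); sL=20/29, sR=8/13; mL=-362/377, mR=-144/377; mL+mR=-506/377 → advance -1; mR−mL=218/377 → turn +1·90°
n=4: pose=(-8,-6,N); sL=160/377, sR=32/61; mL=-16944/22997, mR=-3728/22997; mL+mR=-20672/22997 → advance -1; mR−mL=13216/22997 → turn +1·90°

0 160/377 32/61 -16944/22997 -3728/22997 -8 -6 N
1 80/261 16/49 -6136/12789 -1832/12789 -8 -7 W
2 160/377 32/89 -19184/33553 -8208/33553 -7 -7 S
3 20/29 8/13 -362/377 -144/377 -7 -6 E
4 160/377 32/61 -16944/22997 -3728/22997 -8 -6 N
final -8 -7 W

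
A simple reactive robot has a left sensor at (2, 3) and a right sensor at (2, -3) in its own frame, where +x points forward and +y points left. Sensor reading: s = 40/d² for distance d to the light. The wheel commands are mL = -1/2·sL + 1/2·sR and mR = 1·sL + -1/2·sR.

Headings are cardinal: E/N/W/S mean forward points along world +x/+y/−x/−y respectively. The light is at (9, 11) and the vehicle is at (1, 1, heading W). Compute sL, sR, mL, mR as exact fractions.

40/269 40/149 2400/40081 580/40081

left sensor world pos  = (-1, -2); dL² = 269
right sensor world pos = (-1, 4); dR² = 149
sL = 40/269 = 40/269
sR = 40/149 = 40/149
mL = -1/2·sL + 1/2·sR = 2400/40081
mR = 1·sL + -1/2·sR = 580/40081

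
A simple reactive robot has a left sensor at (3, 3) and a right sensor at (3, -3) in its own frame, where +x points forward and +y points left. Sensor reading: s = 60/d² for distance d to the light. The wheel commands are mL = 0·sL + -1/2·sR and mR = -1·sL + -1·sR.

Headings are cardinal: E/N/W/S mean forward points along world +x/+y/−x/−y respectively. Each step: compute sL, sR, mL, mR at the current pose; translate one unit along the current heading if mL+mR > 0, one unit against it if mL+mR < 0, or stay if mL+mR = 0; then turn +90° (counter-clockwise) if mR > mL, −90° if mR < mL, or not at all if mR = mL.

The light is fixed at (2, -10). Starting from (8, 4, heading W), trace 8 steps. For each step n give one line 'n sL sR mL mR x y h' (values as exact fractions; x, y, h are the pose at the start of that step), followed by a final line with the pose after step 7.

n=0: pose=(8,4,W); sL=6/13, sR=30/149; mL=-15/149, mR=-1284/1937; mL+mR=-1479/1937 → advance -1; mR−mL=-1089/1937 → turn -1·90°
n=1: pose=(9,4,N); sL=12/61, sR=60/389; mL=-30/389, mR=-8328/23729; mL+mR=-10158/23729 → advance -1; mR−mL=-6498/23729 → turn -1·90°
n=2: pose=(9,3,E); sL=15/89, sR=3/10; mL=-3/20, mR=-417/890; mL+mR=-1101/1780 → advance -1; mR−mL=-567/1780 → turn -1·90°
n=3: pose=(8,3,S); sL=60/181, sR=60/109; mL=-30/109, mR=-17400/19729; mL+mR=-22830/19729 → advance -1; mR−mL=-11970/19729 → turn -1·90°
n=4: pose=(8,4,W); sL=6/13, sR=30/149; mL=-15/149, mR=-1284/1937; mL+mR=-1479/1937 → advance -1; mR−mL=-1089/1937 → turn -1·90°
n=5: pose=(9,4,N); sL=12/61, sR=60/389; mL=-30/389, mR=-8328/23729; mL+mR=-10158/23729 → advance -1; mR−mL=-6498/23729 → turn -1·90°
n=6: pose=(9,3,E); sL=15/89, sR=3/10; mL=-3/20, mR=-417/890; mL+mR=-1101/1780 → advance -1; mR−mL=-567/1780 → turn -1·90°
n=7: pose=(8,3,S); sL=60/181, sR=60/109; mL=-30/109, mR=-17400/19729; mL+mR=-22830/19729 → advance -1; mR−mL=-11970/19729 → turn -1·90°

0 6/13 30/149 -15/149 -1284/1937 8 4 W
1 12/61 60/389 -30/389 -8328/23729 9 4 N
2 15/89 3/10 -3/20 -417/890 9 3 E
3 60/181 60/109 -30/109 -17400/19729 8 3 S
4 6/13 30/149 -15/149 -1284/1937 8 4 W
5 12/61 60/389 -30/389 -8328/23729 9 4 N
6 15/89 3/10 -3/20 -417/890 9 3 E
7 60/181 60/109 -30/109 -17400/19729 8 3 S
final 8 4 W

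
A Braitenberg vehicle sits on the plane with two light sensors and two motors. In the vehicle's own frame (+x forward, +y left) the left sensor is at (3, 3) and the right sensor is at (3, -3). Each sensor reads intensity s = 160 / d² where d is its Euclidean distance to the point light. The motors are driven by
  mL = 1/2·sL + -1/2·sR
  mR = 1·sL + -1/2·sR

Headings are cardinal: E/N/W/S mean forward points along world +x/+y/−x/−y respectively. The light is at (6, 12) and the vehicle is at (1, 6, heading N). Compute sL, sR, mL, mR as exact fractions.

left sensor world pos  = (-2, 9); dL² = 73
right sensor world pos = (4, 9); dR² = 13
sL = 160/73 = 160/73
sR = 160/13 = 160/13
mL = 1/2·sL + -1/2·sR = -4800/949
mR = 1·sL + -1/2·sR = -3760/949

160/73 160/13 -4800/949 -3760/949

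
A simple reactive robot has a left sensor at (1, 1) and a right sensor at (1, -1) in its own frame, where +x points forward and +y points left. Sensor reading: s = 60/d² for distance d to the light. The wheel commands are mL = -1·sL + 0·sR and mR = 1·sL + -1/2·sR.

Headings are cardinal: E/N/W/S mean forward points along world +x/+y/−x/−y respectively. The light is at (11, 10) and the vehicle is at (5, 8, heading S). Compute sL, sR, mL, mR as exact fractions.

left sensor world pos  = (6, 7); dL² = 34
right sensor world pos = (4, 7); dR² = 58
sL = 60/34 = 30/17
sR = 60/58 = 30/29
mL = -1·sL + 0·sR = -30/17
mR = 1·sL + -1/2·sR = 615/493

30/17 30/29 -30/17 615/493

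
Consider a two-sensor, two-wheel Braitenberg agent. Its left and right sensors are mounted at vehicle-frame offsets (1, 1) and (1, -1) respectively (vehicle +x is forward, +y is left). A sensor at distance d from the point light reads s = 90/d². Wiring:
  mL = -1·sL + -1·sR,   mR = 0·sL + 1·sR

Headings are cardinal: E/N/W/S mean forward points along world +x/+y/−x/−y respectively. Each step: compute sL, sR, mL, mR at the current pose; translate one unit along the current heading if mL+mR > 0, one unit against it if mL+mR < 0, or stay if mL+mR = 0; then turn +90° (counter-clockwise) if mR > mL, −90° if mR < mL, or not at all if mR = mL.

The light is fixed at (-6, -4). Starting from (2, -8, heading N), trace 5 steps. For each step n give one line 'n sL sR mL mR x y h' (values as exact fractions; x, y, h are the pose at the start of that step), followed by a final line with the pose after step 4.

0 45/29 1 -74/29 1 2 -8 N
1 18/17 18/13 -540/221 18/13 2 -9 W
2 45/68 9/10 -531/340 9/10 3 -9 S
3 90/109 18/25 -4212/2725 18/25 3 -8 E
4 45/29 1 -74/29 1 2 -8 N
final 2 -9 W

n=0: pose=(2,-8,N); sL=45/29, sR=1; mL=-74/29, mR=1; mL+mR=-45/29 → advance -1; mR−mL=103/29 → turn +1·90°
n=1: pose=(2,-9,W); sL=18/17, sR=18/13; mL=-540/221, mR=18/13; mL+mR=-18/17 → advance -1; mR−mL=846/221 → turn +1·90°
n=2: pose=(3,-9,S); sL=45/68, sR=9/10; mL=-531/340, mR=9/10; mL+mR=-45/68 → advance -1; mR−mL=837/340 → turn +1·90°
n=3: pose=(3,-8,E); sL=90/109, sR=18/25; mL=-4212/2725, mR=18/25; mL+mR=-90/109 → advance -1; mR−mL=6174/2725 → turn +1·90°
n=4: pose=(2,-8,N); sL=45/29, sR=1; mL=-74/29, mR=1; mL+mR=-45/29 → advance -1; mR−mL=103/29 → turn +1·90°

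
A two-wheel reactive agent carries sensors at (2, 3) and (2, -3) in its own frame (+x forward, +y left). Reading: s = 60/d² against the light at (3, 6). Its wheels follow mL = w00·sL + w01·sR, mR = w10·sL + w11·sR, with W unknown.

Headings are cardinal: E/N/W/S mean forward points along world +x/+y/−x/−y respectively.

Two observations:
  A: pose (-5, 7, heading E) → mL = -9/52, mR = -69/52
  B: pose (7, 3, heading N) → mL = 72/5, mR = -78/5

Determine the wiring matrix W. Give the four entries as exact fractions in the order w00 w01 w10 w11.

1/2 -1/2 -1/2 -1/2

obs A: pose=(-5,7,E) → sL=15/13, sR=3/2, mL=-9/52, mR=-69/52
obs B: pose=(7,3,N) → sL=30, sR=6/5, mL=72/5, mR=-78/5
sensor matrix S = [[15/13, 3/2], [30, 6/5]]; det S = -567/13
solve [mL_A; mL_B] = S·[w00; w01] and [mR_A; mR_B] = S·[w10; w11]:
  w00 = 1/2, w01 = -1/2, w10 = -1/2, w11 = -1/2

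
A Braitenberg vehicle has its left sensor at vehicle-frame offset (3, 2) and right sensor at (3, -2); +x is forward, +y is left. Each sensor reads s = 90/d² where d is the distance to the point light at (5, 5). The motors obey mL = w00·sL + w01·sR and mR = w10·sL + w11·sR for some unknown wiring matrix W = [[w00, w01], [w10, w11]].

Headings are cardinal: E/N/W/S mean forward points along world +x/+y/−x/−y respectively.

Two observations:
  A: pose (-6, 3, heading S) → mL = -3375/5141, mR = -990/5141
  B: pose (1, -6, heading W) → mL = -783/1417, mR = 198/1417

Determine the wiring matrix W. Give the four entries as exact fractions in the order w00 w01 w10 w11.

obs A: pose=(-6,3,S) → sL=45/53, sR=45/97, mL=-3375/5141, mR=-990/5141
obs B: pose=(1,-6,W) → sL=45/109, sR=9/13, mL=-783/1417, mR=198/1417
sensor matrix S = [[45/53, 45/97], [45/109, 9/13]]; det S = 2886840/7284797
solve [mL_A; mL_B] = S·[w00; w01] and [mR_A; mR_B] = S·[w10; w11]:
  w00 = -1/2, w01 = -1/2, w10 = -1/2, w11 = 1/2

-1/2 -1/2 -1/2 1/2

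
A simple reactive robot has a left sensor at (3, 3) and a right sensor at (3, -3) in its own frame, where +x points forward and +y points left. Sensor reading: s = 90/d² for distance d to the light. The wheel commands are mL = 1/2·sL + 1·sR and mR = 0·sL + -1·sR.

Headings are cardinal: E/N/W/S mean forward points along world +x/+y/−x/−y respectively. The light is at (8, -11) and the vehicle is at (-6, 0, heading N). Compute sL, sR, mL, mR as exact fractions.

18/97 90/317 11583/30749 -90/317

left sensor world pos  = (-9, 3); dL² = 485
right sensor world pos = (-3, 3); dR² = 317
sL = 90/485 = 18/97
sR = 90/317 = 90/317
mL = 1/2·sL + 1·sR = 11583/30749
mR = 0·sL + -1·sR = -90/317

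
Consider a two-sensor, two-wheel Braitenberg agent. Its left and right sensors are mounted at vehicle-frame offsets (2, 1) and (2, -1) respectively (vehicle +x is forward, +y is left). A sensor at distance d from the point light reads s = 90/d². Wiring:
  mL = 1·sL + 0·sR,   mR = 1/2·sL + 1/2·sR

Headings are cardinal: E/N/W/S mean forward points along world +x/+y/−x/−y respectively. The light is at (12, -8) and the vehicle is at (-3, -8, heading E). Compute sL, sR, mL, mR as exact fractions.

9/17 9/17 9/17 9/17

left sensor world pos  = (-1, -7); dL² = 170
right sensor world pos = (-1, -9); dR² = 170
sL = 90/170 = 9/17
sR = 90/170 = 9/17
mL = 1·sL + 0·sR = 9/17
mR = 1/2·sL + 1/2·sR = 9/17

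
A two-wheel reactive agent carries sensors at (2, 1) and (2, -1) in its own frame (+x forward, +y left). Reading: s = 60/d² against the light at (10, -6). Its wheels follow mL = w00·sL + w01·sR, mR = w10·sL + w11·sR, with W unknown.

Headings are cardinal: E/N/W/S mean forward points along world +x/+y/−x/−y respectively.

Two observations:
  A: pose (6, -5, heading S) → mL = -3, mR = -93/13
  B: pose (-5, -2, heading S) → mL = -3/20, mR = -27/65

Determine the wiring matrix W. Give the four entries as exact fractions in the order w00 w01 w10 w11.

-1/2 0 -1 -1/2

obs A: pose=(6,-5,S) → sL=6, sR=30/13, mL=-3, mR=-93/13
obs B: pose=(-5,-2,S) → sL=3/10, sR=3/13, mL=-3/20, mR=-27/65
sensor matrix S = [[6, 30/13], [3/10, 3/13]]; det S = 9/13
solve [mL_A; mL_B] = S·[w00; w01] and [mR_A; mR_B] = S·[w10; w11]:
  w00 = -1/2, w01 = 0, w10 = -1, w11 = -1/2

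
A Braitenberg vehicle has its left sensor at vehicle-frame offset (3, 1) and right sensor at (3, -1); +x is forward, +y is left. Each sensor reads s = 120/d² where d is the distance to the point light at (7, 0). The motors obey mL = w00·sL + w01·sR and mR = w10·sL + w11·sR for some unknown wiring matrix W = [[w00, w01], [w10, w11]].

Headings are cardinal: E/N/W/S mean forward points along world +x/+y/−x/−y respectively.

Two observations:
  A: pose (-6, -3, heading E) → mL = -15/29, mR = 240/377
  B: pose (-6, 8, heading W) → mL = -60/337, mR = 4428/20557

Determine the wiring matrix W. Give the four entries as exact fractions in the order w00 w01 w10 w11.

0 -1/2 1 -1/2

obs A: pose=(-6,-3,E) → sL=15/13, sR=30/29, mL=-15/29, mR=240/377
obs B: pose=(-6,8,W) → sL=24/61, sR=120/337, mL=-60/337, mR=4428/20557
sensor matrix S = [[15/13, 30/29], [24/61, 120/337]]; det S = 29880/7749989
solve [mL_A; mL_B] = S·[w00; w01] and [mR_A; mR_B] = S·[w10; w11]:
  w00 = 0, w01 = -1/2, w10 = 1, w11 = -1/2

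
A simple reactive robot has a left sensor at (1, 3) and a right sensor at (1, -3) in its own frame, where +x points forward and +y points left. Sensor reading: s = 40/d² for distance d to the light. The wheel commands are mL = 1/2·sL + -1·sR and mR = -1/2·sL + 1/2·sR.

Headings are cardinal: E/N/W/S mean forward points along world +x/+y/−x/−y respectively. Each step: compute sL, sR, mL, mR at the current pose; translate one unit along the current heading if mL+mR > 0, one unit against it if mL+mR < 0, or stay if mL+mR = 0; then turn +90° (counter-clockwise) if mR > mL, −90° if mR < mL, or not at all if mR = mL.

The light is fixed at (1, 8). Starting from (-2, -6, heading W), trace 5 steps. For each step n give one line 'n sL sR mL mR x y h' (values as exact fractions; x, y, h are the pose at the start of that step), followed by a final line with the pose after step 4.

0 8/61 40/137 -1892/8357 672/8357 -2 -6 W
1 20/113 4/25 -202/2825 -24/2825 -1 -6 S
2 40/101 40/257 1100/25957 -3120/25957 -1 -5 E
3 10/49 5/29 -100/1421 -45/2842 -2 -5 S
4 8/17 40/229 236/3893 -576/3893 -2 -4 E
final -3 -4 S

n=0: pose=(-2,-6,W); sL=8/61, sR=40/137; mL=-1892/8357, mR=672/8357; mL+mR=-20/137 → advance -1; mR−mL=2564/8357 → turn +1·90°
n=1: pose=(-1,-6,S); sL=20/113, sR=4/25; mL=-202/2825, mR=-24/2825; mL+mR=-2/25 → advance -1; mR−mL=178/2825 → turn +1·90°
n=2: pose=(-1,-5,E); sL=40/101, sR=40/257; mL=1100/25957, mR=-3120/25957; mL+mR=-20/257 → advance -1; mR−mL=-4220/25957 → turn -1·90°
n=3: pose=(-2,-5,S); sL=10/49, sR=5/29; mL=-100/1421, mR=-45/2842; mL+mR=-5/58 → advance -1; mR−mL=155/2842 → turn +1·90°
n=4: pose=(-2,-4,E); sL=8/17, sR=40/229; mL=236/3893, mR=-576/3893; mL+mR=-20/229 → advance -1; mR−mL=-812/3893 → turn -1·90°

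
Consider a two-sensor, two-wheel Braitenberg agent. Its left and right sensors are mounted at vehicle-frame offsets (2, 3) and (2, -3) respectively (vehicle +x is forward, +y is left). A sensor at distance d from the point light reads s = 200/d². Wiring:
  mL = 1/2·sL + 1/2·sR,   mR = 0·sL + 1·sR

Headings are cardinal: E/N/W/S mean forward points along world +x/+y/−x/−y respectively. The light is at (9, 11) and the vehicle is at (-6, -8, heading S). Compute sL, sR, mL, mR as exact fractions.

left sensor world pos  = (-3, -10); dL² = 585
right sensor world pos = (-9, -10); dR² = 765
sL = 200/585 = 40/117
sR = 200/765 = 40/153
mL = 1/2·sL + 1/2·sR = 200/663
mR = 0·sL + 1·sR = 40/153

40/117 40/153 200/663 40/153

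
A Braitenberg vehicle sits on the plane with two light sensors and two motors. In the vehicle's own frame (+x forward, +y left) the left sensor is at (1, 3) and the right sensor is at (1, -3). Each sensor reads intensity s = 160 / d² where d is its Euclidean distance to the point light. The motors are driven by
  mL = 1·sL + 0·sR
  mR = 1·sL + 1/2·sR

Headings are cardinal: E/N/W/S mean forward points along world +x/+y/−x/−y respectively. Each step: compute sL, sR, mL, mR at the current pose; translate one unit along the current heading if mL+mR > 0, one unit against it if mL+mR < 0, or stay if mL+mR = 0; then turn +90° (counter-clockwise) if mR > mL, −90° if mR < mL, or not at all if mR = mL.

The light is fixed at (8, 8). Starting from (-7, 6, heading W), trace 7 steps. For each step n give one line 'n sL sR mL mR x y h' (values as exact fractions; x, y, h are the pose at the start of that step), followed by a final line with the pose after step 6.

0 160/281 160/257 160/281 63600/72217 -7 6 W
1 80/89 16/37 80/89 3672/3293 -8 6 S
2 32/45 160/261 32/45 1328/1305 -8 5 E
3 20/41 40/37 20/41 1560/1517 -7 5 N
4 160/281 160/257 160/281 63600/72217 -7 6 W
5 80/89 16/37 80/89 3672/3293 -8 6 S
6 32/45 160/261 32/45 1328/1305 -8 5 E
final -7 5 N

n=0: pose=(-7,6,W); sL=160/281, sR=160/257; mL=160/281, mR=63600/72217; mL+mR=104720/72217 → advance +1; mR−mL=80/257 → turn +1·90°
n=1: pose=(-8,6,S); sL=80/89, sR=16/37; mL=80/89, mR=3672/3293; mL+mR=6632/3293 → advance +1; mR−mL=8/37 → turn +1·90°
n=2: pose=(-8,5,E); sL=32/45, sR=160/261; mL=32/45, mR=1328/1305; mL+mR=752/435 → advance +1; mR−mL=80/261 → turn +1·90°
n=3: pose=(-7,5,N); sL=20/41, sR=40/37; mL=20/41, mR=1560/1517; mL+mR=2300/1517 → advance +1; mR−mL=20/37 → turn +1·90°
n=4: pose=(-7,6,W); sL=160/281, sR=160/257; mL=160/281, mR=63600/72217; mL+mR=104720/72217 → advance +1; mR−mL=80/257 → turn +1·90°
n=5: pose=(-8,6,S); sL=80/89, sR=16/37; mL=80/89, mR=3672/3293; mL+mR=6632/3293 → advance +1; mR−mL=8/37 → turn +1·90°
n=6: pose=(-8,5,E); sL=32/45, sR=160/261; mL=32/45, mR=1328/1305; mL+mR=752/435 → advance +1; mR−mL=80/261 → turn +1·90°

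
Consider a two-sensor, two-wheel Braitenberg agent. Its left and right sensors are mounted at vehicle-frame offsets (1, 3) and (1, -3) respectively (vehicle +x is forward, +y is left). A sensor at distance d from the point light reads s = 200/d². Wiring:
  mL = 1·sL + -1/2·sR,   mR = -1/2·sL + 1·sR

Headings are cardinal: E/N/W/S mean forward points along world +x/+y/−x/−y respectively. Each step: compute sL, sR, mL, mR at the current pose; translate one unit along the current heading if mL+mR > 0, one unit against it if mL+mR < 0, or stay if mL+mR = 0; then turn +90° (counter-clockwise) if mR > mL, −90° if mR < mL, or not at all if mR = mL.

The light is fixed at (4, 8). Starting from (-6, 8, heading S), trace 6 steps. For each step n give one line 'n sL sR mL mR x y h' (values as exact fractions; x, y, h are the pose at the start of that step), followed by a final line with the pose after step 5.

0 4 20/17 58/17 -14/17 -6 8 S
1 200/137 8/5 452/685 596/685 -6 7 W
2 50/17 1 83/34 -8/17 -7 7 S
3 200/169 40/29 2420/4901 3860/4901 -7 6 W
4 20/9 100/117 70/39 -10/39 -8 6 S
5 40/41 200/169 2660/6929 4820/6929 -8 5 W
final -9 5 S

n=0: pose=(-6,8,S); sL=4, sR=20/17; mL=58/17, mR=-14/17; mL+mR=44/17 → advance +1; mR−mL=-72/17 → turn -1·90°
n=1: pose=(-6,7,W); sL=200/137, sR=8/5; mL=452/685, mR=596/685; mL+mR=1048/685 → advance +1; mR−mL=144/685 → turn +1·90°
n=2: pose=(-7,7,S); sL=50/17, sR=1; mL=83/34, mR=-8/17; mL+mR=67/34 → advance +1; mR−mL=-99/34 → turn -1·90°
n=3: pose=(-7,6,W); sL=200/169, sR=40/29; mL=2420/4901, mR=3860/4901; mL+mR=6280/4901 → advance +1; mR−mL=1440/4901 → turn +1·90°
n=4: pose=(-8,6,S); sL=20/9, sR=100/117; mL=70/39, mR=-10/39; mL+mR=20/13 → advance +1; mR−mL=-80/39 → turn -1·90°
n=5: pose=(-8,5,W); sL=40/41, sR=200/169; mL=2660/6929, mR=4820/6929; mL+mR=7480/6929 → advance +1; mR−mL=2160/6929 → turn +1·90°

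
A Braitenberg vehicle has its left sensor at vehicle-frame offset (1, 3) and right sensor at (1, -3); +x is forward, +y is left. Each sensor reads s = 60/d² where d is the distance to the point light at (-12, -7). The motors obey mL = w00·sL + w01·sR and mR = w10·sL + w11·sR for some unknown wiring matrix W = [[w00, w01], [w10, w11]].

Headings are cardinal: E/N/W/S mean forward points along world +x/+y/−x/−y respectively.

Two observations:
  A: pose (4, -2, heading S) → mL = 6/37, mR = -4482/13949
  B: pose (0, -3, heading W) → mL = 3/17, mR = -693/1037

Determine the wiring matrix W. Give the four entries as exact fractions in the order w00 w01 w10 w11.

obs A: pose=(4,-2,S) → sL=60/377, sR=12/37, mL=6/37, mR=-4482/13949
obs B: pose=(0,-3,W) → sL=30/61, sR=6/17, mL=3/17, mR=-693/1037
sensor matrix S = [[60/377, 12/37], [30/61, 6/17]]; det S = -1494720/14465113
solve [mL_A; mL_B] = S·[w00; w01] and [mR_A; mR_B] = S·[w10; w11]:
  w00 = 0, w01 = 1/2, w10 = -1, w11 = -1/2

0 1/2 -1 -1/2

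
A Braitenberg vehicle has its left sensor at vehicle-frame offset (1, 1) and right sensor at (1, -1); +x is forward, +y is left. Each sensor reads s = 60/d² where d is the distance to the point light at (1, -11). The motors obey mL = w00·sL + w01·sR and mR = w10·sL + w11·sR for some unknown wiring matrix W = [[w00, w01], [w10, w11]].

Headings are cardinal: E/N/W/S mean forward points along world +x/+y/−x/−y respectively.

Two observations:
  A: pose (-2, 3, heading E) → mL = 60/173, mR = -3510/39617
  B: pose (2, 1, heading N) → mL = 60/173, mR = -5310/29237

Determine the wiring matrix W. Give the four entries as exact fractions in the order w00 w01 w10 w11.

obs A: pose=(-2,3,E) → sL=60/229, sR=60/173, mL=60/173, mR=-3510/39617
obs B: pose=(2,1,N) → sL=60/169, sR=60/173, mL=60/173, mR=-5310/29237
sensor matrix S = [[60/229, 60/173], [60/169, 60/173]]; det S = -216000/6695273
solve [mL_A; mL_B] = S·[w00; w01] and [mR_A; mR_B] = S·[w10; w11]:
  w00 = 0, w01 = 1, w10 = -1, w11 = 1/2

0 1 -1 1/2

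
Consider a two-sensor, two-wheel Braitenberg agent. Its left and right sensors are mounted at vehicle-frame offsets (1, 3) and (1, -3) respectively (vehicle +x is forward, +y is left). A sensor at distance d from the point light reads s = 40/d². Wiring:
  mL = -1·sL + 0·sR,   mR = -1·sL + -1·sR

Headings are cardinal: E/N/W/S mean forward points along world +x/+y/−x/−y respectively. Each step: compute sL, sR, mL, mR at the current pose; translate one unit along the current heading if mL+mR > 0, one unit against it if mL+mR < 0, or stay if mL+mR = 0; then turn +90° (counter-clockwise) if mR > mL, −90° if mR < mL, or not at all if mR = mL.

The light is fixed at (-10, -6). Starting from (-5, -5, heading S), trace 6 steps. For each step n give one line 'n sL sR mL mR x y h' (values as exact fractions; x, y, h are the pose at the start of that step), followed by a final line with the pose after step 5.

n=0: pose=(-5,-5,S); sL=5/8, sR=10; mL=-5/8, mR=-85/8; mL+mR=-45/4 → advance -1; mR−mL=-10 → turn -1·90°
n=1: pose=(-5,-4,W); sL=40/17, sR=40/41; mL=-40/17, mR=-2320/697; mL+mR=-3960/697 → advance -1; mR−mL=-40/41 → turn -1·90°
n=2: pose=(-4,-4,N); sL=20/9, sR=4/9; mL=-20/9, mR=-8/3; mL+mR=-44/9 → advance -1; mR−mL=-4/9 → turn -1·90°
n=3: pose=(-4,-5,E); sL=8/13, sR=40/53; mL=-8/13, mR=-944/689; mL+mR=-1368/689 → advance -1; mR−mL=-40/53 → turn -1·90°
n=4: pose=(-5,-5,S); sL=5/8, sR=10; mL=-5/8, mR=-85/8; mL+mR=-45/4 → advance -1; mR−mL=-10 → turn -1·90°
n=5: pose=(-5,-4,W); sL=40/17, sR=40/41; mL=-40/17, mR=-2320/697; mL+mR=-3960/697 → advance -1; mR−mL=-40/41 → turn -1·90°

0 5/8 10 -5/8 -85/8 -5 -5 S
1 40/17 40/41 -40/17 -2320/697 -5 -4 W
2 20/9 4/9 -20/9 -8/3 -4 -4 N
3 8/13 40/53 -8/13 -944/689 -4 -5 E
4 5/8 10 -5/8 -85/8 -5 -5 S
5 40/17 40/41 -40/17 -2320/697 -5 -4 W
final -4 -4 N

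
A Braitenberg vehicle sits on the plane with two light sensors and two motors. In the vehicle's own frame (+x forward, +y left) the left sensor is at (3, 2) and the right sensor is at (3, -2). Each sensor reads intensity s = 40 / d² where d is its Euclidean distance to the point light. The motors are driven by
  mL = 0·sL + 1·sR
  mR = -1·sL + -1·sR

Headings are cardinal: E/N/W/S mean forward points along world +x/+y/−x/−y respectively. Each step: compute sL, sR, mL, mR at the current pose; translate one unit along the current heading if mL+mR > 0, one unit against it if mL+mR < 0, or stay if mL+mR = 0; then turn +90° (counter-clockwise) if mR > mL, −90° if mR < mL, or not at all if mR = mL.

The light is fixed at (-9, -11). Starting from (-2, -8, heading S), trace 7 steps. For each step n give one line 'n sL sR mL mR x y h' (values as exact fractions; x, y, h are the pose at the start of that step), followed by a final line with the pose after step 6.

0 40/81 8/5 8/5 -848/405 -2 -8 S
1 2 10/13 10/13 -36/13 -2 -7 W
2 8/17 40/149 40/149 -1872/2533 -1 -7 N
3 20/73 20/61 20/61 -2680/4453 -1 -8 E
4 40/81 8/5 8/5 -848/405 -2 -8 S
5 2 10/13 10/13 -36/13 -2 -7 W
6 8/17 40/149 40/149 -1872/2533 -1 -7 N
final -1 -8 E

n=0: pose=(-2,-8,S); sL=40/81, sR=8/5; mL=8/5, mR=-848/405; mL+mR=-40/81 → advance -1; mR−mL=-1496/405 → turn -1·90°
n=1: pose=(-2,-7,W); sL=2, sR=10/13; mL=10/13, mR=-36/13; mL+mR=-2 → advance -1; mR−mL=-46/13 → turn -1·90°
n=2: pose=(-1,-7,N); sL=8/17, sR=40/149; mL=40/149, mR=-1872/2533; mL+mR=-8/17 → advance -1; mR−mL=-2552/2533 → turn -1·90°
n=3: pose=(-1,-8,E); sL=20/73, sR=20/61; mL=20/61, mR=-2680/4453; mL+mR=-20/73 → advance -1; mR−mL=-4140/4453 → turn -1·90°
n=4: pose=(-2,-8,S); sL=40/81, sR=8/5; mL=8/5, mR=-848/405; mL+mR=-40/81 → advance -1; mR−mL=-1496/405 → turn -1·90°
n=5: pose=(-2,-7,W); sL=2, sR=10/13; mL=10/13, mR=-36/13; mL+mR=-2 → advance -1; mR−mL=-46/13 → turn -1·90°
n=6: pose=(-1,-7,N); sL=8/17, sR=40/149; mL=40/149, mR=-1872/2533; mL+mR=-8/17 → advance -1; mR−mL=-2552/2533 → turn -1·90°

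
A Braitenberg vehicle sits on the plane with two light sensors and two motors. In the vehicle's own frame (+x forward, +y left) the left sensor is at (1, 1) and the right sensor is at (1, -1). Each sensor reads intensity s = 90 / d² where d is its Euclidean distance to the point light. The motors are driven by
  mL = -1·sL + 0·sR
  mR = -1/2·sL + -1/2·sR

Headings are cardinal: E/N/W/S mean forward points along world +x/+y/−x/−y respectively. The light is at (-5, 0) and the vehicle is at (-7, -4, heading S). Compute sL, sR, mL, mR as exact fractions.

45/13 45/17 -45/13 -675/221

left sensor world pos  = (-6, -5); dL² = 26
right sensor world pos = (-8, -5); dR² = 34
sL = 90/26 = 45/13
sR = 90/34 = 45/17
mL = -1·sL + 0·sR = -45/13
mR = -1/2·sL + -1/2·sR = -675/221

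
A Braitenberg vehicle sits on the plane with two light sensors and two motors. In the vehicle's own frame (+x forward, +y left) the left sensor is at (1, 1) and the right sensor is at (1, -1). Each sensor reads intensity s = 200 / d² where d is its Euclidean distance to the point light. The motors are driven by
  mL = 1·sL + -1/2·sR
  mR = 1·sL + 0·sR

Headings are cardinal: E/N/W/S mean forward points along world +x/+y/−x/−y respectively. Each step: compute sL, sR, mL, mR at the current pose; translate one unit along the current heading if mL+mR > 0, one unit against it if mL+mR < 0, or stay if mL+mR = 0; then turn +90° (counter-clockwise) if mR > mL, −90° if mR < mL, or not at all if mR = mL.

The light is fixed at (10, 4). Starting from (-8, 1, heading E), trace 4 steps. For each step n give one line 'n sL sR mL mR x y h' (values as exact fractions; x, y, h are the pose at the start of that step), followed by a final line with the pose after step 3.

n=0: pose=(-8,1,E); sL=200/293, sR=40/61; mL=6340/17873, mR=200/293; mL+mR=18540/17873 → advance +1; mR−mL=20/61 → turn +1·90°
n=1: pose=(-7,1,N); sL=25/41, sR=10/13; mL=120/533, mR=25/41; mL+mR=445/533 → advance +1; mR−mL=5/13 → turn +1·90°
n=2: pose=(-7,2,W); sL=200/333, sR=8/13; mL=1268/4329, mR=200/333; mL+mR=3868/4329 → advance +1; mR−mL=4/13 → turn +1·90°
n=3: pose=(-8,2,S); sL=100/149, sR=20/37; mL=2210/5513, mR=100/149; mL+mR=5910/5513 → advance +1; mR−mL=10/37 → turn +1·90°

0 200/293 40/61 6340/17873 200/293 -8 1 E
1 25/41 10/13 120/533 25/41 -7 1 N
2 200/333 8/13 1268/4329 200/333 -7 2 W
3 100/149 20/37 2210/5513 100/149 -8 2 S
final -8 1 E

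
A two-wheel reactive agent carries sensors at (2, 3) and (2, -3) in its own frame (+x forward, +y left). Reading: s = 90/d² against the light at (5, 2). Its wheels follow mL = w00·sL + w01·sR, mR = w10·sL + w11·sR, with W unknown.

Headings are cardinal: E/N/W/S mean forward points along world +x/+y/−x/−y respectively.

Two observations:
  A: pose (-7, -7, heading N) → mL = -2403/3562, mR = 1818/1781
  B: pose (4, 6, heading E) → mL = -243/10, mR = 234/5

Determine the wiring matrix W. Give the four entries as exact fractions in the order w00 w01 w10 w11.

-1 -1/2 1 1

obs A: pose=(-7,-7,N) → sL=45/137, sR=9/13, mL=-2403/3562, mR=1818/1781
obs B: pose=(4,6,E) → sL=9/5, sR=45, mL=-243/10, mR=234/5
sensor matrix S = [[45/137, 9/13], [9/5, 45]]; det S = 120528/8905
solve [mL_A; mL_B] = S·[w00; w01] and [mR_A; mR_B] = S·[w10; w11]:
  w00 = -1, w01 = -1/2, w10 = 1, w11 = 1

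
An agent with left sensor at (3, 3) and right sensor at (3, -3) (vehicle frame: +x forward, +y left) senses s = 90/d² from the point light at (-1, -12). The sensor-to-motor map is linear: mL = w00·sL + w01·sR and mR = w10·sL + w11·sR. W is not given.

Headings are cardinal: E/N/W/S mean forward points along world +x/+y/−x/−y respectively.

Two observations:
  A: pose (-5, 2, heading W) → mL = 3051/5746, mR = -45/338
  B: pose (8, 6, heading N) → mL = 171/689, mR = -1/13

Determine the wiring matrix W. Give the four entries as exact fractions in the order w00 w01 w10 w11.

1/2 1 0 -1/2

obs A: pose=(-5,2,W) → sL=9/17, sR=45/169, mL=3051/5746, mR=-45/338
obs B: pose=(8,6,N) → sL=10/53, sR=2/13, mL=171/689, mR=-1/13
sensor matrix S = [[9/17, 45/169], [10/53, 2/13]]; det S = 4752/152269
solve [mL_A; mL_B] = S·[w00; w01] and [mR_A; mR_B] = S·[w10; w11]:
  w00 = 1/2, w01 = 1, w10 = 0, w11 = -1/2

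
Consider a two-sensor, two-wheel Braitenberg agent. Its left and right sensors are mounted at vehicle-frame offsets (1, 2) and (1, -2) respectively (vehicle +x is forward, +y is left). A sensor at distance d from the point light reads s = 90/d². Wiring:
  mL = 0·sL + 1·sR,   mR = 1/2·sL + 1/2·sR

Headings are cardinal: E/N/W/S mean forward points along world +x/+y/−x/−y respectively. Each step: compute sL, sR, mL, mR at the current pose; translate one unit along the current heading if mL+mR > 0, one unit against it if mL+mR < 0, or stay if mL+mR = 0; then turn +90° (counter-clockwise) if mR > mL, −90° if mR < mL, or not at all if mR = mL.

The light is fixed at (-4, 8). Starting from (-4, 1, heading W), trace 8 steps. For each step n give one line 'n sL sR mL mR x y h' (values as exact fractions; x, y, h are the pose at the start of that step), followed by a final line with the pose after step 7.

n=0: pose=(-4,1,W); sL=45/41, sR=45/13; mL=45/13, mR=1215/533; mL+mR=3060/533 → advance +1; mR−mL=-630/533 → turn -1·90°
n=1: pose=(-5,1,N); sL=2, sR=90/37; mL=90/37, mR=82/37; mL+mR=172/37 → advance +1; mR−mL=-8/37 → turn -1·90°
n=2: pose=(-5,2,E); sL=45/8, sR=45/32; mL=45/32, mR=225/64; mL+mR=315/64 → advance +1; mR−mL=135/64 → turn +1·90°
n=3: pose=(-4,2,N); sL=90/29, sR=90/29; mL=90/29, mR=90/29; mL+mR=180/29 → advance +1; mR−mL=0 → turn +0·90°
n=4: pose=(-4,3,N); sL=9/2, sR=9/2; mL=9/2, mR=9/2; mL+mR=9 → advance +1; mR−mL=0 → turn +0·90°
n=5: pose=(-4,4,N); sL=90/13, sR=90/13; mL=90/13, mR=90/13; mL+mR=180/13 → advance +1; mR−mL=0 → turn +0·90°
n=6: pose=(-4,5,N); sL=45/4, sR=45/4; mL=45/4, mR=45/4; mL+mR=45/2 → advance +1; mR−mL=0 → turn +0·90°
n=7: pose=(-4,6,N); sL=18, sR=18; mL=18, mR=18; mL+mR=36 → advance +1; mR−mL=0 → turn +0·90°

0 45/41 45/13 45/13 1215/533 -4 1 W
1 2 90/37 90/37 82/37 -5 1 N
2 45/8 45/32 45/32 225/64 -5 2 E
3 90/29 90/29 90/29 90/29 -4 2 N
4 9/2 9/2 9/2 9/2 -4 3 N
5 90/13 90/13 90/13 90/13 -4 4 N
6 45/4 45/4 45/4 45/4 -4 5 N
7 18 18 18 18 -4 6 N
final -4 7 N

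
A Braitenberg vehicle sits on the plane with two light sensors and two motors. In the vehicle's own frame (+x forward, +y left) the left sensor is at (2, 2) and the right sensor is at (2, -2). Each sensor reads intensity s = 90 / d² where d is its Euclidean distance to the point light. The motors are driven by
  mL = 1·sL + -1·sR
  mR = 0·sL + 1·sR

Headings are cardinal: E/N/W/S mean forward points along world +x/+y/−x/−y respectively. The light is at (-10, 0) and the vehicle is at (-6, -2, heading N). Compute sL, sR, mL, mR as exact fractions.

45/2 5/2 20 5/2

left sensor world pos  = (-8, 0); dL² = 4
right sensor world pos = (-4, 0); dR² = 36
sL = 90/4 = 45/2
sR = 90/36 = 5/2
mL = 1·sL + -1·sR = 20
mR = 0·sL + 1·sR = 5/2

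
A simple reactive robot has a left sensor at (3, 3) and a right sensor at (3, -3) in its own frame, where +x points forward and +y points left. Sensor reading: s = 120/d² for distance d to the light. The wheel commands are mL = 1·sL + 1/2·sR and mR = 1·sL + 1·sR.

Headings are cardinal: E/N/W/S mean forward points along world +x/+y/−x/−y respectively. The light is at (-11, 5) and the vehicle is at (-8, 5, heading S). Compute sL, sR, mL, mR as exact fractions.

8/3 40/3 28/3 16

left sensor world pos  = (-5, 2); dL² = 45
right sensor world pos = (-11, 2); dR² = 9
sL = 120/45 = 8/3
sR = 120/9 = 40/3
mL = 1·sL + 1/2·sR = 28/3
mR = 1·sL + 1·sR = 16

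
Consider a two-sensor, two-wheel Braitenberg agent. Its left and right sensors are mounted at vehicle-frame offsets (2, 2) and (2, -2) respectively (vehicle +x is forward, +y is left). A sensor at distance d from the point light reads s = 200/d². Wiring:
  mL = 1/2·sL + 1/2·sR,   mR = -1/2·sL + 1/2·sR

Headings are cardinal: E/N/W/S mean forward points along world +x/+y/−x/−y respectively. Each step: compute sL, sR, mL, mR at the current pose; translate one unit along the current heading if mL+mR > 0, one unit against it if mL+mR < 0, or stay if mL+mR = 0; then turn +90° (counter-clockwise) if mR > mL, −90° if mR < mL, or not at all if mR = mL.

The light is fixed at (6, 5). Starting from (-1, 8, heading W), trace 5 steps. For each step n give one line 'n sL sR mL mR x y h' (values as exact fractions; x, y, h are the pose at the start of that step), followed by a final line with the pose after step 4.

0 100/41 100/53 4700/2173 -600/2173 -1 8 W
1 8/5 200/61 744/305 256/305 -2 8 N
2 25/9 5 35/9 10/9 -2 9 E
3 200/29 40/17 2280/493 -1120/493 -1 9 S
4 100/41 100/53 4700/2173 -600/2173 -1 8 W
final -2 8 N

n=0: pose=(-1,8,W); sL=100/41, sR=100/53; mL=4700/2173, mR=-600/2173; mL+mR=100/53 → advance +1; mR−mL=-100/41 → turn -1·90°
n=1: pose=(-2,8,N); sL=8/5, sR=200/61; mL=744/305, mR=256/305; mL+mR=200/61 → advance +1; mR−mL=-8/5 → turn -1·90°
n=2: pose=(-2,9,E); sL=25/9, sR=5; mL=35/9, mR=10/9; mL+mR=5 → advance +1; mR−mL=-25/9 → turn -1·90°
n=3: pose=(-1,9,S); sL=200/29, sR=40/17; mL=2280/493, mR=-1120/493; mL+mR=40/17 → advance +1; mR−mL=-200/29 → turn -1·90°
n=4: pose=(-1,8,W); sL=100/41, sR=100/53; mL=4700/2173, mR=-600/2173; mL+mR=100/53 → advance +1; mR−mL=-100/41 → turn -1·90°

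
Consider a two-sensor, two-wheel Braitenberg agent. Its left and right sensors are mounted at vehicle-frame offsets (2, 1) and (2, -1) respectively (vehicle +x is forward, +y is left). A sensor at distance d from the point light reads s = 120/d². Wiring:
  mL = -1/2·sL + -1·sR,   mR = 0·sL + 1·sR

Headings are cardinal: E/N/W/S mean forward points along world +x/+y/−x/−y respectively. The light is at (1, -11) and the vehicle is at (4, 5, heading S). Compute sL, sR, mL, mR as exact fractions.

left sensor world pos  = (5, 3); dL² = 212
right sensor world pos = (3, 3); dR² = 200
sL = 120/212 = 30/53
sR = 120/200 = 3/5
mL = -1/2·sL + -1·sR = -234/265
mR = 0·sL + 1·sR = 3/5

30/53 3/5 -234/265 3/5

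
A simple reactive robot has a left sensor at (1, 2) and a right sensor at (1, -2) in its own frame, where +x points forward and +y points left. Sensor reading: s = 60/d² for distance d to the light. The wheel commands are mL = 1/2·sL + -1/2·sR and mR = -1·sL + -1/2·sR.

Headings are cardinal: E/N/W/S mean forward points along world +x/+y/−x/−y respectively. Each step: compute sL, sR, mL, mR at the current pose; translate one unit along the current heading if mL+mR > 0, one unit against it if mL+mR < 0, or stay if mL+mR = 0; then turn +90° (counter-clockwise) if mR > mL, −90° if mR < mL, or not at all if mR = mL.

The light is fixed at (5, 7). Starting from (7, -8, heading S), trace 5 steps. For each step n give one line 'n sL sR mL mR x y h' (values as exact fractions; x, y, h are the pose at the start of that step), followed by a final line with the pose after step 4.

0 15/68 15/64 -15/2176 -735/2176 7 -8 S
1 60/257 12/29 -672/7453 -3282/7453 7 -7 W
2 6/17 30/97 36/1649 -837/1649 8 -7 N
3 12/37 12/61 144/2257 -954/2257 8 -8 E
4 15/68 15/64 -15/2176 -735/2176 7 -8 S
final 7 -7 W

n=0: pose=(7,-8,S); sL=15/68, sR=15/64; mL=-15/2176, mR=-735/2176; mL+mR=-375/1088 → advance -1; mR−mL=-45/136 → turn -1·90°
n=1: pose=(7,-7,W); sL=60/257, sR=12/29; mL=-672/7453, mR=-3282/7453; mL+mR=-3954/7453 → advance -1; mR−mL=-90/257 → turn -1·90°
n=2: pose=(8,-7,N); sL=6/17, sR=30/97; mL=36/1649, mR=-837/1649; mL+mR=-801/1649 → advance -1; mR−mL=-9/17 → turn -1·90°
n=3: pose=(8,-8,E); sL=12/37, sR=12/61; mL=144/2257, mR=-954/2257; mL+mR=-810/2257 → advance -1; mR−mL=-18/37 → turn -1·90°
n=4: pose=(7,-8,S); sL=15/68, sR=15/64; mL=-15/2176, mR=-735/2176; mL+mR=-375/1088 → advance -1; mR−mL=-45/136 → turn -1·90°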